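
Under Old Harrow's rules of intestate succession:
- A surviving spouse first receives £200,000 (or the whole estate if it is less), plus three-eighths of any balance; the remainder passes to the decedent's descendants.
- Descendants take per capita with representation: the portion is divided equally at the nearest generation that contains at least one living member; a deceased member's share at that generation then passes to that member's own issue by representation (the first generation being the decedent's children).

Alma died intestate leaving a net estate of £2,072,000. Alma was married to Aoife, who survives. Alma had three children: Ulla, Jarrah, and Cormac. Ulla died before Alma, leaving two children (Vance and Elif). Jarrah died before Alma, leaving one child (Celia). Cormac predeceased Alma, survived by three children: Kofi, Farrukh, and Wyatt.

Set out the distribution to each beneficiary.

Aoife first takes £200,000, leaving a balance of £1,872,000. Aoife then takes three-eighths of the balance (£702,000), for a total of £902,000. The remaining £1,170,000 passes to the descendants.
No child survives, so the initial division is made at the grandchildren's generation.
The descendants' portion (£1,170,000) is divided into 6 shares of £195,000: Vance, Elif, Celia, Kofi, Farrukh, and Wyatt each take £195,000.

Aoife: £902,000; Vance: £195,000; Elif: £195,000; Celia: £195,000; Kofi: £195,000; Farrukh: £195,000; Wyatt: £195,000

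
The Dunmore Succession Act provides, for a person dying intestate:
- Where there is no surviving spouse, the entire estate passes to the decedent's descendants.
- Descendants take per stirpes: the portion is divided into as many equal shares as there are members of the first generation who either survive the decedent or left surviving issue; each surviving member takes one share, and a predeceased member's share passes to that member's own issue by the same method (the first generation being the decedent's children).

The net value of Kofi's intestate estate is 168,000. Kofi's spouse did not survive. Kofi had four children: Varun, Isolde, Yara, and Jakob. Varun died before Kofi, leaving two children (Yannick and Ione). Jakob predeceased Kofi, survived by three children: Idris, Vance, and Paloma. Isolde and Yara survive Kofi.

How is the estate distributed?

Yannick: 21,000; Ione: 21,000; Isolde: 42,000; Yara: 42,000; Idris: 14,000; Vance: 14,000; Paloma: 14,000

The entire 168,000 passes to the descendants.
That amount (168,000) is divided into 4 shares of 42,000: Isolde and Yara each take 42,000; Varun's 42,000 share passes to Varun's issue; Jakob's 42,000 share passes to Jakob's issue.
Varun's share (42,000) is divided into 2 shares of 21,000: Yannick and Ione each take 21,000.
Jakob's share (42,000) is divided into 3 shares of 14,000: Idris, Vance, and Paloma each take 14,000.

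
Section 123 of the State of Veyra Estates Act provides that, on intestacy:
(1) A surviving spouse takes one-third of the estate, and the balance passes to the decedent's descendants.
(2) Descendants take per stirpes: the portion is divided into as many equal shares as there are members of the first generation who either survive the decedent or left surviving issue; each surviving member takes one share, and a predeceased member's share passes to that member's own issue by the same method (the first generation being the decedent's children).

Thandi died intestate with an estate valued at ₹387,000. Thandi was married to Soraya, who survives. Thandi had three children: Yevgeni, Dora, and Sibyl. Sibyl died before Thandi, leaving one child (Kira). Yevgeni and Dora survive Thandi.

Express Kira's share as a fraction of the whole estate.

Soraya takes one-third of ₹387,000 = ₹129,000. The remaining ₹258,000 passes to the descendants.
The descendants' portion (₹258,000) is divided into 3 shares of ₹86,000: Yevgeni and Dora each take ₹86,000; Sibyl's ₹86,000 share passes to Sibyl's issue.
Sibyl's share (₹86,000) passes entirely to Kira.

Kira receives 2/9 of the estate.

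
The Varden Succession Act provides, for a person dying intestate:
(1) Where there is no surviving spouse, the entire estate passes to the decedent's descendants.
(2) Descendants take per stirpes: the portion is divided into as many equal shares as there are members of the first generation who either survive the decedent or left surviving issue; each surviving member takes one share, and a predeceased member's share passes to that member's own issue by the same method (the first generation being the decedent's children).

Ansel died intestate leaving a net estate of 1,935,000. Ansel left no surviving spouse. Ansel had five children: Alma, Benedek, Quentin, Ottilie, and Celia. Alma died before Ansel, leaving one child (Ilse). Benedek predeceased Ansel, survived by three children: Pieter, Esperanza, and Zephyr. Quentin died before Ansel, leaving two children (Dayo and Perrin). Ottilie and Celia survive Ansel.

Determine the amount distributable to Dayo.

Dayo receives 193,500.

The entire 1,935,000 passes to the descendants.
That amount (1,935,000) is divided into 5 shares of 387,000: Ottilie and Celia each take 387,000; Alma's 387,000 share passes to Alma's issue; Benedek's 387,000 share passes to Benedek's issue; Quentin's 387,000 share passes to Quentin's issue.
Alma's share (387,000) passes entirely to Ilse.
Benedek's share (387,000) is divided into 3 shares of 129,000: Pieter, Esperanza, and Zephyr each take 129,000.
Quentin's share (387,000) is divided into 2 shares of 193,500: Dayo and Perrin each take 193,500.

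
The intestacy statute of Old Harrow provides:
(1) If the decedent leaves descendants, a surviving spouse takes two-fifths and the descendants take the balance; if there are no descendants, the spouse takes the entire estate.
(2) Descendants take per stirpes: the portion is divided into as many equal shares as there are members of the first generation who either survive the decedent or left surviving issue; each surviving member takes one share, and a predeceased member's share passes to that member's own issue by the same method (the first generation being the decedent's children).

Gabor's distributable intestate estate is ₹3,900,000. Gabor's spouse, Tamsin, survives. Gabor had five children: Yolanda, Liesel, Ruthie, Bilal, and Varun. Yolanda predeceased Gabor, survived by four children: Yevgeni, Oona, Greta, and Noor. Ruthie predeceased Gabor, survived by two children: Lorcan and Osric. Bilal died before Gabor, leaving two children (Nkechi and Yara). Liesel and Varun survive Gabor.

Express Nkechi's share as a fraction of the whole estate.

Nkechi receives 3/50 of the estate.

Tamsin takes two-fifths of ₹3,900,000 = ₹1,560,000. The remaining ₹2,340,000 passes to the descendants.
The descendants' portion (₹2,340,000) is divided into 5 shares of ₹468,000: Liesel and Varun each take ₹468,000; Yolanda's ₹468,000 share passes to Yolanda's issue; Ruthie's ₹468,000 share passes to Ruthie's issue; Bilal's ₹468,000 share passes to Bilal's issue.
Yolanda's share (₹468,000) is divided into 4 shares of ₹117,000: Yevgeni, Oona, Greta, and Noor each take ₹117,000.
Ruthie's share (₹468,000) is divided into 2 shares of ₹234,000: Lorcan and Osric each take ₹234,000.
Bilal's share (₹468,000) is divided into 2 shares of ₹234,000: Nkechi and Yara each take ₹234,000.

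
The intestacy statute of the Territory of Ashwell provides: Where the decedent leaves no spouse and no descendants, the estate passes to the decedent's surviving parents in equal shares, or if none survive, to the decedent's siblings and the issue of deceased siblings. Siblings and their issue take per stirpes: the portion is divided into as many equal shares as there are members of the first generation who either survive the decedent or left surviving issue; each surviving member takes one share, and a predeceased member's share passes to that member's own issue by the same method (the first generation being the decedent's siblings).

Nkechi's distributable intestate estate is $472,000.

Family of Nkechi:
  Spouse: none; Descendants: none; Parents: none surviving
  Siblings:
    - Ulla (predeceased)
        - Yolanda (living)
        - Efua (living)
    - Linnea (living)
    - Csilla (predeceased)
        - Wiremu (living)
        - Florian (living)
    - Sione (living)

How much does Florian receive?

The entire $472,000 passes to the siblings and their issue.
That amount ($472,000) is divided into 4 shares of $118,000: Linnea and Sione each take $118,000; Ulla's $118,000 share passes to Ulla's issue; Csilla's $118,000 share passes to Csilla's issue.
Ulla's share ($118,000) is divided into 2 shares of $59,000: Yolanda and Efua each take $59,000.
Csilla's share ($118,000) is divided into 2 shares of $59,000: Wiremu and Florian each take $59,000.

Florian receives $59,000.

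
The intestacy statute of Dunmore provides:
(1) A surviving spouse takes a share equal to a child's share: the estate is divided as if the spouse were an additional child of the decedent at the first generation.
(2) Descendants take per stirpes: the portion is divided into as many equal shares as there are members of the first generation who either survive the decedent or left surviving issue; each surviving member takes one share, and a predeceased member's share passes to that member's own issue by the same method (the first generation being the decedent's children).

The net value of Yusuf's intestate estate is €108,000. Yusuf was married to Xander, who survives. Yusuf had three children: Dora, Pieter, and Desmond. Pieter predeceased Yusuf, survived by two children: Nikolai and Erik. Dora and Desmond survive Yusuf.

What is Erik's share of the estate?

Erik receives €13,500.

The spouse counts as an additional share at the children's level, so there are 4 primary shares of €27,000. Xander takes one such share (€27,000).
The children's combined portion (€81,000) is divided into 3 shares of €27,000: Dora and Desmond each take €27,000; Pieter's €27,000 share passes to Pieter's issue.
Pieter's share (€27,000) is divided into 2 shares of €13,500: Nikolai and Erik each take €13,500.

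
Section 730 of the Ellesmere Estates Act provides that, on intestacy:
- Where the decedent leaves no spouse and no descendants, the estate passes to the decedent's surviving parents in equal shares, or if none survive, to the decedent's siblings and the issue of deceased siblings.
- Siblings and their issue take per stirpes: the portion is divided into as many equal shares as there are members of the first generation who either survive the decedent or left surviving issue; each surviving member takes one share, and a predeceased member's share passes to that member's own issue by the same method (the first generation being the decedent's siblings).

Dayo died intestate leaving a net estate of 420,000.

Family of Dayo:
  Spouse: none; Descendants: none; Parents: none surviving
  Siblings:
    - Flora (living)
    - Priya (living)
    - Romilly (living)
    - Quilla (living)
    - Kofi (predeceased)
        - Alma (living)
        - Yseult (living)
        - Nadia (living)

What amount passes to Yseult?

The entire 420,000 passes to the siblings and their issue.
That amount (420,000) is divided into 5 shares of 84,000: Flora, Priya, Romilly, and Quilla each take 84,000; Kofi's 84,000 share passes to Kofi's issue.
Kofi's share (84,000) is divided into 3 shares of 28,000: Alma, Yseult, and Nadia each take 28,000.

Yseult receives 28,000.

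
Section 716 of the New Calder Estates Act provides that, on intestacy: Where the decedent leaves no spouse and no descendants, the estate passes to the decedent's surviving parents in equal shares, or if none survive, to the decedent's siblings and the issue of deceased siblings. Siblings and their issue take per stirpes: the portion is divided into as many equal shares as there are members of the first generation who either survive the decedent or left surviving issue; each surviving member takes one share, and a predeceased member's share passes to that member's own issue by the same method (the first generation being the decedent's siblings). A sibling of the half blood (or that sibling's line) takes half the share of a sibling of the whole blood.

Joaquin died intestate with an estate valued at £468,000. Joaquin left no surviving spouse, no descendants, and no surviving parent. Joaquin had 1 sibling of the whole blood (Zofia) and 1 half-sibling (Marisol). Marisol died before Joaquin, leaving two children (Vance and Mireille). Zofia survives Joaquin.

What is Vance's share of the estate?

Vance receives £78,000.

The entire £468,000 passes to the siblings and their issue.
Counting each half-blood sibling's line as half a unit, there are 3/2 units in £468,000, so one unit is £312,000. Whole-blood lines (Zofia) take £312,000 each; half-blood lines (Marisol) take £156,000 each.
Marisol's share (£156,000) is divided into 2 shares of £78,000: Vance and Mireille each take £78,000.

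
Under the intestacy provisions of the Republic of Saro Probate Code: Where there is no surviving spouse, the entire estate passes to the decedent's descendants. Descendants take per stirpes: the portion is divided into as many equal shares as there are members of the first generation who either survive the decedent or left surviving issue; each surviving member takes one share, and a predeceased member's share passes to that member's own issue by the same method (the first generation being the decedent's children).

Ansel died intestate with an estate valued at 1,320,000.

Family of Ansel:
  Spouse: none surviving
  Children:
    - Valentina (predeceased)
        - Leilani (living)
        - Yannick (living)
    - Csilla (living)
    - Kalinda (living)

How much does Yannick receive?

The entire 1,320,000 passes to the descendants.
That amount (1,320,000) is divided into 3 shares of 440,000: Csilla and Kalinda each take 440,000; Valentina's 440,000 share passes to Valentina's issue.
Valentina's share (440,000) is divided into 2 shares of 220,000: Leilani and Yannick each take 220,000.

Yannick receives 220,000.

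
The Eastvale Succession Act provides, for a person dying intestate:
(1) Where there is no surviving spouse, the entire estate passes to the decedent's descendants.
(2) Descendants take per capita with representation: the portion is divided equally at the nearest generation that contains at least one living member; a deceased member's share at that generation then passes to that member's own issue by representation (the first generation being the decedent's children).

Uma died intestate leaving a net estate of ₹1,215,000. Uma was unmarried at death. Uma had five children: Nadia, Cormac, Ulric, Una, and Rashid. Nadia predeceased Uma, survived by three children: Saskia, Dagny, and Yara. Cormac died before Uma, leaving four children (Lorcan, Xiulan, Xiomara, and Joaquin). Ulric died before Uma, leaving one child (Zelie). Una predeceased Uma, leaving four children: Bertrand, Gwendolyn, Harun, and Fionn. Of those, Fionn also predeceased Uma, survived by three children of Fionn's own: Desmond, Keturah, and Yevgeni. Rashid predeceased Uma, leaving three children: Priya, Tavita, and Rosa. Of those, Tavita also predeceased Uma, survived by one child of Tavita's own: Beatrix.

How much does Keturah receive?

Keturah receives ₹27,000.

The entire ₹1,215,000 passes to the descendants.
No child survives, so the initial division is made at the grandchildren's generation.
That amount (₹1,215,000) is divided into 15 shares of ₹81,000: Saskia, Dagny, Yara, Lorcan, Xiulan, Xiomara, Joaquin, Zelie, Bertrand, Gwendolyn, Harun, Priya, and Rosa each take ₹81,000; Fionn's ₹81,000 share passes to Fionn's issue; Tavita's ₹81,000 share passes to Tavita's issue.
Fionn's share (₹81,000) is divided into 3 shares of ₹27,000: Desmond, Keturah, and Yevgeni each take ₹27,000.
Tavita's share (₹81,000) passes entirely to Beatrix.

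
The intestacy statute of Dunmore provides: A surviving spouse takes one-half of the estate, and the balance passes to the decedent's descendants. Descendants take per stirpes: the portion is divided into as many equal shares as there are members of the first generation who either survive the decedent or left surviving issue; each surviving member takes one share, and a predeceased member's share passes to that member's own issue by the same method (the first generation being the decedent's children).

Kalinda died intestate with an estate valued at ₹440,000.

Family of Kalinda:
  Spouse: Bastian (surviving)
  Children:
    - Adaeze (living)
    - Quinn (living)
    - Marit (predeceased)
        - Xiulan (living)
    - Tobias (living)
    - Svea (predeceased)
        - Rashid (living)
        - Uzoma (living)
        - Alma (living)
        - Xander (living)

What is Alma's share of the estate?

Bastian takes one-half of ₹440,000 = ₹220,000. The remaining ₹220,000 passes to the descendants.
The descendants' portion (₹220,000) is divided into 5 shares of ₹44,000: Adaeze, Quinn, and Tobias each take ₹44,000; Marit's ₹44,000 share passes to Marit's issue; Svea's ₹44,000 share passes to Svea's issue.
Marit's share (₹44,000) passes entirely to Xiulan.
Svea's share (₹44,000) is divided into 4 shares of ₹11,000: Rashid, Uzoma, Alma, and Xander each take ₹11,000.

Alma receives ₹11,000.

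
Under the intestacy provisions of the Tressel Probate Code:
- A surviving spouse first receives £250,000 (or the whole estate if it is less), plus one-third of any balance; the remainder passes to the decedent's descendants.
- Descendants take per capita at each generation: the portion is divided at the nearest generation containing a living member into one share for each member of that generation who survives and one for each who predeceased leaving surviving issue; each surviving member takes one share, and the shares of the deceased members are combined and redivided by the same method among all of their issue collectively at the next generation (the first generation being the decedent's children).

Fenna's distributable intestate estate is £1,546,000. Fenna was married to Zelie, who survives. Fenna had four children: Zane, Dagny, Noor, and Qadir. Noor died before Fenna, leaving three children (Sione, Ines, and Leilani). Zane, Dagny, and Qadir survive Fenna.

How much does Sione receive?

Zelie first takes £250,000, leaving a balance of £1,296,000. Zelie then takes one-third of the balance (£432,000), for a total of £682,000. The remaining £864,000 passes to the descendants.
The descendants' portion (£864,000) is divided at the children's generation into 4 shares of £216,000. Zane, Dagny, and Qadir each take £216,000. The remaining share for the deceased Noor (£216,000) is carried to the next generation.
That pool (£216,000) is divided at the grandchildren's generation equally among Sione, Ines, and Leilani: £72,000 each.

Sione receives £72,000.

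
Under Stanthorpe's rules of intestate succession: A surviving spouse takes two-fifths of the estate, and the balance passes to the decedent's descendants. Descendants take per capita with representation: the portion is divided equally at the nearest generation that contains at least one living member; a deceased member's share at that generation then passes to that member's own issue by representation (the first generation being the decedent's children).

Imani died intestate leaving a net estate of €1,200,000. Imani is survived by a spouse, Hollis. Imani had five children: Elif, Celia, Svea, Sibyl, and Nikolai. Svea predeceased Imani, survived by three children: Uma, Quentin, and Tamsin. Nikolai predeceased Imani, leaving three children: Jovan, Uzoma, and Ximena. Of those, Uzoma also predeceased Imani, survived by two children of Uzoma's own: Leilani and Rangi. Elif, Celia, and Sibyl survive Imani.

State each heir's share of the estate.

Hollis: €480,000; Elif: €144,000; Celia: €144,000; Uma: €48,000; Quentin: €48,000; Tamsin: €48,000; Sibyl: €144,000; Jovan: €48,000; Leilani: €24,000; Rangi: €24,000; Ximena: €48,000

Hollis takes two-fifths of €1,200,000 = €480,000. The remaining €720,000 passes to the descendants.
The descendants' portion (€720,000) is divided into 5 shares of €144,000: Elif, Celia, and Sibyl each take €144,000; Svea's €144,000 share passes to Svea's issue; Nikolai's €144,000 share passes to Nikolai's issue.
Svea's share (€144,000) is divided into 3 shares of €48,000: Uma, Quentin, and Tamsin each take €48,000.
Nikolai's share (€144,000) is divided into 3 shares of €48,000: Jovan and Ximena each take €48,000; Uzoma's €48,000 share passes to Uzoma's issue.
Uzoma's share (€48,000) is divided into 2 shares of €24,000: Leilani and Rangi each take €24,000.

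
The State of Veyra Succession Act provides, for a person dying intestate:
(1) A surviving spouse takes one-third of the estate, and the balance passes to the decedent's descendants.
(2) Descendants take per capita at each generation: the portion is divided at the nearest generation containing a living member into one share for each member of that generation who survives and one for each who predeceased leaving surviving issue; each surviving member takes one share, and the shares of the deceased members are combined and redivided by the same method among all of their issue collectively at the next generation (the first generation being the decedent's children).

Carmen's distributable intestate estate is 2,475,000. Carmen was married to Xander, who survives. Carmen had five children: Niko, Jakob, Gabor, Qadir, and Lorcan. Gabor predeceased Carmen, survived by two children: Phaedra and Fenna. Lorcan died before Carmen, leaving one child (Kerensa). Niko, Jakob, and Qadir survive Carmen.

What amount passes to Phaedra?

Xander takes one-third of 2,475,000 = 825,000. The remaining 1,650,000 passes to the descendants.
The descendants' portion (1,650,000) is divided at the children's generation into 5 shares of 330,000. Niko, Jakob, and Qadir each take 330,000. The 2 shares of the deceased (Gabor and Lorcan) are combined into a pool of 660,000.
That pool (660,000) is divided at the grandchildren's generation equally among Phaedra, Fenna, and Kerensa: 220,000 each.

Phaedra receives 220,000.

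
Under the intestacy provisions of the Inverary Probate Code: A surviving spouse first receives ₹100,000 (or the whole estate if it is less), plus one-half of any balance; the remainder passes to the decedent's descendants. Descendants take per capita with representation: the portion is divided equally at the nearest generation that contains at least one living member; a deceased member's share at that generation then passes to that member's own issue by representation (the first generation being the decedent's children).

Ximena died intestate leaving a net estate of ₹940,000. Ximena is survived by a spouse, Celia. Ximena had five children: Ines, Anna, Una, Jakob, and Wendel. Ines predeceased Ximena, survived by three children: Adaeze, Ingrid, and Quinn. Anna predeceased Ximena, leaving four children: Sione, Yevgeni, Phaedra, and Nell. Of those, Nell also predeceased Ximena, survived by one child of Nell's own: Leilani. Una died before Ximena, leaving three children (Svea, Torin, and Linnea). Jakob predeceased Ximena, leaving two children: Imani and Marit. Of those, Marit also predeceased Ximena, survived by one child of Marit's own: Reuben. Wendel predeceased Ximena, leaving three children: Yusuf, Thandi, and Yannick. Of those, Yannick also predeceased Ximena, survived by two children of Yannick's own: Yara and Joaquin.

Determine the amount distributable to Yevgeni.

Celia first takes ₹100,000, leaving a balance of ₹840,000. Celia then takes one-half of the balance (₹420,000), for a total of ₹520,000. The remaining ₹420,000 passes to the descendants.
No child survives, so the initial division is made at the grandchildren's generation.
The descendants' portion (₹420,000) is divided into 15 shares of ₹28,000: Adaeze, Ingrid, Quinn, Sione, Yevgeni, Phaedra, Svea, Torin, Linnea, Imani, Yusuf, and Thandi each take ₹28,000; Nell's ₹28,000 share passes to Nell's issue; Marit's ₹28,000 share passes to Marit's issue; Yannick's ₹28,000 share passes to Yannick's issue.
Nell's share (₹28,000) passes entirely to Leilani.
Marit's share (₹28,000) passes entirely to Reuben.
Yannick's share (₹28,000) is divided into 2 shares of ₹14,000: Yara and Joaquin each take ₹14,000.

Yevgeni receives ₹28,000.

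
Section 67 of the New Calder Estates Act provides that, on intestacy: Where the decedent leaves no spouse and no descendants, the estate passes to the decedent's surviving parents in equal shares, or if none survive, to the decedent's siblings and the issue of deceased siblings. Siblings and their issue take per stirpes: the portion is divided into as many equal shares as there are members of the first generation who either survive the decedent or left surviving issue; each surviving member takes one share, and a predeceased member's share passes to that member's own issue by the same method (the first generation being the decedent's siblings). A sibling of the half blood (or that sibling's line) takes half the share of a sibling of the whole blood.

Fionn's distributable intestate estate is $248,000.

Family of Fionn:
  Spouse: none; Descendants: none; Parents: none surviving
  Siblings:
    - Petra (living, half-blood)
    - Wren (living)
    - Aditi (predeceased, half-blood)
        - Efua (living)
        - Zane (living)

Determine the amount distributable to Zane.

The entire $248,000 passes to the siblings and their issue.
Counting each half-blood sibling's line as half a unit, there are 2 units in $248,000, so one unit is $124,000. Whole-blood lines (Wren) take $124,000 each; half-blood lines (Petra and Aditi) take $62,000 each.
Aditi's share ($62,000) is divided into 2 shares of $31,000: Efua and Zane each take $31,000.

Zane receives $31,000.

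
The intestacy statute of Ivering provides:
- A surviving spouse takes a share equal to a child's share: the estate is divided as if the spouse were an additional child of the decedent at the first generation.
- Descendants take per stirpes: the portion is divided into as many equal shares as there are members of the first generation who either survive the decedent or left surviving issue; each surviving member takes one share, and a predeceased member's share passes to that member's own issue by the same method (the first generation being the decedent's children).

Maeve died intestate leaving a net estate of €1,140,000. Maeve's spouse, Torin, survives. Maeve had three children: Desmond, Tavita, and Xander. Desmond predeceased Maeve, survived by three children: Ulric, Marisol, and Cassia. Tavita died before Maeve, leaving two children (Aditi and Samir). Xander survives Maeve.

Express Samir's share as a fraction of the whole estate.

Samir receives 1/8 of the estate.

The spouse counts as an additional share at the children's level, so there are 4 primary shares of €285,000. Torin takes one such share (€285,000).
The children's combined portion (€855,000) is divided into 3 shares of €285,000: Xander takes €285,000; Desmond's €285,000 share passes to Desmond's issue; Tavita's €285,000 share passes to Tavita's issue.
Desmond's share (€285,000) is divided into 3 shares of €95,000: Ulric, Marisol, and Cassia each take €95,000.
Tavita's share (€285,000) is divided into 2 shares of €142,500: Aditi and Samir each take €142,500.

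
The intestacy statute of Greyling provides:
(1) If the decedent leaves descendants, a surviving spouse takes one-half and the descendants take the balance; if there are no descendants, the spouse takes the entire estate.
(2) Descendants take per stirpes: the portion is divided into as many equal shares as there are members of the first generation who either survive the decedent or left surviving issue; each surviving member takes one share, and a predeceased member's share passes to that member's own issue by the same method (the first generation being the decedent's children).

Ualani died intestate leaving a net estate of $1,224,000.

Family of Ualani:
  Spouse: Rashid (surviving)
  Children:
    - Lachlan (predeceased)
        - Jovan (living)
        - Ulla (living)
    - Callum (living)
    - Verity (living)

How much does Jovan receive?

Rashid takes one-half of $1,224,000 = $612,000. The remaining $612,000 passes to the descendants.
The descendants' portion ($612,000) is divided into 3 shares of $204,000: Callum and Verity each take $204,000; Lachlan's $204,000 share passes to Lachlan's issue.
Lachlan's share ($204,000) is divided into 2 shares of $102,000: Jovan and Ulla each take $102,000.

Jovan receives $102,000.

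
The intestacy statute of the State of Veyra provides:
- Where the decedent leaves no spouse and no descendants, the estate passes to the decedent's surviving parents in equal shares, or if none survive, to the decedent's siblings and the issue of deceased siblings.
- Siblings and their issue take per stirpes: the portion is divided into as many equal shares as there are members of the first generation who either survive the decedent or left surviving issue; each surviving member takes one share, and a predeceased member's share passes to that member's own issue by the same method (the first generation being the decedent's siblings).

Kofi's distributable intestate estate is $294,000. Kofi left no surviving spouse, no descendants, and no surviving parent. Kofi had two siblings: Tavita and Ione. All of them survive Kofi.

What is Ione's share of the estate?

The entire $294,000 passes to the siblings and their issue.
That amount ($294,000) is divided into 2 shares of $147,000: Tavita and Ione each take $147,000.

Ione receives $147,000.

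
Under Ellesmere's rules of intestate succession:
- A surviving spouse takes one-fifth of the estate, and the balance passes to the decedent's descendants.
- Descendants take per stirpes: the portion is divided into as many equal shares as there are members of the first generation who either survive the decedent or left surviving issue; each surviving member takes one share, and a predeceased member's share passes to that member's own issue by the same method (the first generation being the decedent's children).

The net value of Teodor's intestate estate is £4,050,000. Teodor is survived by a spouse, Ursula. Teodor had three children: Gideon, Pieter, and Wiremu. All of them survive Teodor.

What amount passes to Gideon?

Gideon receives £1,080,000.

Ursula takes one-fifth of £4,050,000 = £810,000. The remaining £3,240,000 passes to the descendants.
The descendants' portion (£3,240,000) is divided into 3 shares of £1,080,000: Gideon, Pieter, and Wiremu each take £1,080,000.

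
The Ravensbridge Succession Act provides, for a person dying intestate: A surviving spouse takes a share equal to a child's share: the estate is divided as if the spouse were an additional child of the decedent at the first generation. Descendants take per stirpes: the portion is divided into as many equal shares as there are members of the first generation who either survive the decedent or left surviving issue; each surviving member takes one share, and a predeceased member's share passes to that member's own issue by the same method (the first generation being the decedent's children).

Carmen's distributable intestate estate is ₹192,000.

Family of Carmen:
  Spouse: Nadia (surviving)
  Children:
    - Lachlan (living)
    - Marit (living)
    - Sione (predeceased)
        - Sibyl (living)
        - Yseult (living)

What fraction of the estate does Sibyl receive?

The spouse counts as an additional share at the children's level, so there are 4 primary shares of ₹48,000. Nadia takes one such share (₹48,000).
The children's combined portion (₹144,000) is divided into 3 shares of ₹48,000: Lachlan and Marit each take ₹48,000; Sione's ₹48,000 share passes to Sione's issue.
Sione's share (₹48,000) is divided into 2 shares of ₹24,000: Sibyl and Yseult each take ₹24,000.

Sibyl receives 1/8 of the estate.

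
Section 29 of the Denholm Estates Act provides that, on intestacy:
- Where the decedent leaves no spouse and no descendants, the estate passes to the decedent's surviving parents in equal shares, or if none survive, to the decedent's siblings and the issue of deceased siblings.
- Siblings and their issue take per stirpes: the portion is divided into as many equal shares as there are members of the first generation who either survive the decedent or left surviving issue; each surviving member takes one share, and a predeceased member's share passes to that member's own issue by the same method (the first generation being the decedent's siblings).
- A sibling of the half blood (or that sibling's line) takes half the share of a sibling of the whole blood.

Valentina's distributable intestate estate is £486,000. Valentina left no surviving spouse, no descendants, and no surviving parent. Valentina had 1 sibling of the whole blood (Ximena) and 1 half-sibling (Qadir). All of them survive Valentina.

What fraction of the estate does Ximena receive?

The entire £486,000 passes to the siblings and their issue.
Counting each half-blood sibling's line as half a unit, there are 3/2 units in £486,000, so one unit is £324,000. Whole-blood lines (Ximena) take £324,000 each; half-blood lines (Qadir) take £162,000 each.

Ximena receives 2/3 of the estate.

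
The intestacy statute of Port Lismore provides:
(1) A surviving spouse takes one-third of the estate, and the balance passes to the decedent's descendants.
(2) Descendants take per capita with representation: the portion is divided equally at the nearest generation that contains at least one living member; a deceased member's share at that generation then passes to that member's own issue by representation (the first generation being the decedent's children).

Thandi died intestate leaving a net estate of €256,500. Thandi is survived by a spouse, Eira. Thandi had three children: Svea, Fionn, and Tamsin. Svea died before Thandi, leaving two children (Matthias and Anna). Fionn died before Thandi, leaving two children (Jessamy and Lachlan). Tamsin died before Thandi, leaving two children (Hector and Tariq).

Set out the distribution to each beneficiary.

Eira: €85,500; Matthias: €28,500; Anna: €28,500; Jessamy: €28,500; Lachlan: €28,500; Hector: €28,500; Tariq: €28,500

Eira takes one-third of €256,500 = €85,500. The remaining €171,000 passes to the descendants.
No child survives, so the initial division is made at the grandchildren's generation.
The descendants' portion (€171,000) is divided into 6 shares of €28,500: Matthias, Anna, Jessamy, Lachlan, Hector, and Tariq each take €28,500.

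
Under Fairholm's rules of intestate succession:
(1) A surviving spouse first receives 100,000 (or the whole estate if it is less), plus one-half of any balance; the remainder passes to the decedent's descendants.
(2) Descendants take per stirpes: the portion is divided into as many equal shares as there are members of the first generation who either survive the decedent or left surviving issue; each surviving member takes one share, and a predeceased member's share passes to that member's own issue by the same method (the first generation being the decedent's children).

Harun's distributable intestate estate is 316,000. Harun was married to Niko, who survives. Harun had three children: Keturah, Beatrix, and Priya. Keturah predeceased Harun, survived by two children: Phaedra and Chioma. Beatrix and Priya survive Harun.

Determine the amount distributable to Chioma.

Chioma receives 18,000.

Niko first takes 100,000, leaving a balance of 216,000. Niko then takes one-half of the balance (108,000), for a total of 208,000. The remaining 108,000 passes to the descendants.
The descendants' portion (108,000) is divided into 3 shares of 36,000: Beatrix and Priya each take 36,000; Keturah's 36,000 share passes to Keturah's issue.
Keturah's share (36,000) is divided into 2 shares of 18,000: Phaedra and Chioma each take 18,000.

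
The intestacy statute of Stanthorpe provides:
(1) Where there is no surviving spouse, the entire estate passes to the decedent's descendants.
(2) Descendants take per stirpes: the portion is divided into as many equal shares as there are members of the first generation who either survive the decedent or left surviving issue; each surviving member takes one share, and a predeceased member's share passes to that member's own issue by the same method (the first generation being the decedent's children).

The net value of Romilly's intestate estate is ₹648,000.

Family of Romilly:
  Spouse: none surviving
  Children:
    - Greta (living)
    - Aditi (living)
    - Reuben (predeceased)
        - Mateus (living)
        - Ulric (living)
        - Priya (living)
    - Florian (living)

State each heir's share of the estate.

Greta: ₹162,000; Aditi: ₹162,000; Mateus: ₹54,000; Ulric: ₹54,000; Priya: ₹54,000; Florian: ₹162,000

The entire ₹648,000 passes to the descendants.
That amount (₹648,000) is divided into 4 shares of ₹162,000: Greta, Aditi, and Florian each take ₹162,000; Reuben's ₹162,000 share passes to Reuben's issue.
Reuben's share (₹162,000) is divided into 3 shares of ₹54,000: Mateus, Ulric, and Priya each take ₹54,000.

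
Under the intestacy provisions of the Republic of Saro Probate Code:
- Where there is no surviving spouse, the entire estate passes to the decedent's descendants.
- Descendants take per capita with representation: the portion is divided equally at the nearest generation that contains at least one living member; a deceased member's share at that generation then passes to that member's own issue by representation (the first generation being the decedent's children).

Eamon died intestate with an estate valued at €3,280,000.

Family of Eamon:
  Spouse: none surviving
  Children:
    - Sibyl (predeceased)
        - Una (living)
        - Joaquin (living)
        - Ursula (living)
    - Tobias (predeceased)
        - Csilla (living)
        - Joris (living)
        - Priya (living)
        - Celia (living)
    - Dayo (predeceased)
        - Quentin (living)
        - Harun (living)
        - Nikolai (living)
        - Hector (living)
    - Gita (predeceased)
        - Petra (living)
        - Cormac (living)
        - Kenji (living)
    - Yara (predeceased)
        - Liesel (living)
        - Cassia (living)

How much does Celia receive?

The entire €3,280,000 passes to the descendants.
No child survives, so the initial division is made at the grandchildren's generation.
That amount (€3,280,000) is divided into 16 shares of €205,000: Una, Joaquin, Ursula, Csilla, Joris, Priya, Celia, Quentin, Harun, Nikolai, Hector, Petra, Cormac, Kenji, Liesel, and Cassia each take €205,000.

Celia receives €205,000.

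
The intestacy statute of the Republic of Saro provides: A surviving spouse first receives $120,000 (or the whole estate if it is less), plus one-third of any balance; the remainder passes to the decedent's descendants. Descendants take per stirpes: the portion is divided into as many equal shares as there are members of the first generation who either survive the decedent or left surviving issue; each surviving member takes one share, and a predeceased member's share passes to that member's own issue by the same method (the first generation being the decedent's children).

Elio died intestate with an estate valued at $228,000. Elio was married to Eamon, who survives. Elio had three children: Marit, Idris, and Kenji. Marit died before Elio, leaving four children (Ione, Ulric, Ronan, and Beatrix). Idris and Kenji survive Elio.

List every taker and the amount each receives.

Eamon first takes $120,000, leaving a balance of $108,000. Eamon then takes one-third of the balance ($36,000), for a total of $156,000. The remaining $72,000 passes to the descendants.
The descendants' portion ($72,000) is divided into 3 shares of $24,000: Idris and Kenji each take $24,000; Marit's $24,000 share passes to Marit's issue.
Marit's share ($24,000) is divided into 4 shares of $6,000: Ione, Ulric, Ronan, and Beatrix each take $6,000.

Eamon: $156,000; Ione: $6,000; Ulric: $6,000; Ronan: $6,000; Beatrix: $6,000; Idris: $24,000; Kenji: $24,000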